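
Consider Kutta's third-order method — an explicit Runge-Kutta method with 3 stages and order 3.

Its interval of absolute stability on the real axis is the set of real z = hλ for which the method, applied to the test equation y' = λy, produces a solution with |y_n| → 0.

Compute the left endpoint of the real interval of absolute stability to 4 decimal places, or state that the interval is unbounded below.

Set f=λy, z=hλ:
  order 3, 3-stage ⇒ R(z)=1+z+z^2/2+z^3/6
  (e.g. R(-1.54)=0.03709, |R|=0.03709)

Solve |R(x)|<1 on ℝ⁻.
x=-1.54: |R|=0.0371
|R(-1.58)|=0.0108 |R(-1.06)|=0.3033 |R(-0.82)|=0.4243
Bisect:
  x_lo=-3.1215 |R|=2.3188  x_hi=-0.2367 |R|=0.7891
  mid=-1.67907 |R|=0.05839 →hi
  mid=-2.40028 |R|=0.82442 →hi
  mid=-2.76088 |R|=1.45711 →lo
  mid=-2.58058 |R|=1.11507 →lo
  mid=-2.49043 |R|=0.96369 →hi
  mid=-2.53551 |R|=1.03782 →lo
  mid=-2.51297 |R|=1.00037 →lo
  ...
  [-2.51279,-2.51262] ⇒ x*=-2.5127
Interval (-2.5127, 0).

z* = -2.5127.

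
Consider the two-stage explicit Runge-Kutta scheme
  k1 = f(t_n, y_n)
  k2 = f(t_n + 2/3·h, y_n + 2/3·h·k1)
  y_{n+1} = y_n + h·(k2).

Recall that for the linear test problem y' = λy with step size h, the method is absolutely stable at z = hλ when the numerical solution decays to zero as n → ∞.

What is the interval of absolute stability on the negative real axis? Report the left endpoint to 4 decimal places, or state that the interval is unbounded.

(-1.5000, 0).

Set f=λy, z=hλ:
  k1=λy_n ⇒ h·k1=z·y_n;  k2=λ(1+2/3z)y_n ⇒ h·k2=z(1+2/3z)y_n
  y_{n+1}/y_n = 1 + z(1+2/3z) = 1 + z + 2/3z²
  ⇒ R(z) = 1 + z + 2/3z².

Solve |R(x)|<1 on ℝ⁻.
x=-1.48: |R|=0.9803
R=1: x+2/3x²=0 ⇒ x=−3/2=-1.5000; min R=1−1/(4·2/3)=0.6250>−1
Confirm numerically:
  x=-1.313: |R|=0.83631 <1
  x=-1.181: |R|=0.74884 <1
  x=-1.123: |R|=0.71775 <1
  x=-0.699: |R|=0.62673 <1
  x=-2.040: |R|=1.73440 >1
  x=-1.765: |R|=1.31182 >1
  x=-1.631: |R|=1.14244 >1
Interval (-1.5000, 0).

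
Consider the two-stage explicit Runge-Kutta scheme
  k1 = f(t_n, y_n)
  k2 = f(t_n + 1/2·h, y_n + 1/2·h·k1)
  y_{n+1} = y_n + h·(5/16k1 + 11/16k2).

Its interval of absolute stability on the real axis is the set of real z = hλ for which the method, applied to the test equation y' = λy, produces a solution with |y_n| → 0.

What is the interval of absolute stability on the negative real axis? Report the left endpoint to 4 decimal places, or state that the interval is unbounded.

(-2.9091, 0).

Set f=λy, z=hλ:
  k1=λy_n ⇒ h·k1=z·y_n;  k2=λ(1+1/2z)y_n ⇒ h·k2=z(1+1/2z)y_n
  y_{n+1}/y_n = 1 + 5/16z + 11/16z(1+1/2z) = 1 + z + 11/32z²
  ⇒ R(z) = 1 + z + 11/32z².

Solve |R(x)|<1 on ℝ⁻.
x=-0.33: |R|=0.7074
R=1: x+11/32x²=0 ⇒ x=−32/11=-2.9091; min R=1−1/(4·11/32)=0.2727>−1
Confirm numerically:
  x=-2.240: |R|=0.48480 <1
  x=-2.016: |R|=0.38109 <1
  x=-1.434: |R|=0.27287 <1
  x=-3.507: |R|=1.72080 >1
  x=-3.319: |R|=1.46767 >1
So |R|<1 on (-2.9091, 0).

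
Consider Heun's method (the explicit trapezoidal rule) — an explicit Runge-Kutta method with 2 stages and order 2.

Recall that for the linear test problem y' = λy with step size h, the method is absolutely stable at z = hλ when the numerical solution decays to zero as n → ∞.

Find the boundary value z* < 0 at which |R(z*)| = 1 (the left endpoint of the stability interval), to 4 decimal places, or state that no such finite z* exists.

With y'=λy (z=hλ):
  order 2, 2-stage ⇒ R(z)=1+z+z^2/2
  (e.g. R(-0.63)=0.56845, |R|=0.56845)

Find x<0 with |R(x)|<1.
x=-0.63: |R|=0.5684
|R(-1.68)|=0.7312 |R(-1.01)|=0.5000 |R(-0.57)|=0.5924
Bisect:
  x_lo=-2.6881 |R|=1.9248  x_hi=-0.1488 |R|=0.8623
  mid=-1.41842 |R|=0.58754 →hi
  mid=-2.05325 |R|=1.05467 →lo
  mid=-1.73583 |R|=0.77073 →hi
  mid=-1.89454 |R|=0.90010 →hi
  mid=-1.97390 |R|=0.97424 →hi
  mid=-2.01357 |R|=1.01367 →lo
  mid=-1.99374 |R|=0.99375 →hi
  ...
  [-2.00009,-1.99993] ⇒ x*=-2.0000
Stable set (-2.0000, 0).

left endpoint -2.0000.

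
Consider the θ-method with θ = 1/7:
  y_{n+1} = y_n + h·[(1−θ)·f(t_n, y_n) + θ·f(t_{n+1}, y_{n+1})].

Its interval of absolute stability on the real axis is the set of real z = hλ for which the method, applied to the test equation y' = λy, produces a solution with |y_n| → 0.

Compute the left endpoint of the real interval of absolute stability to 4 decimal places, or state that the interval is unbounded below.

left endpoint -2.8000.

Test eqn y'=λy, z=hλ:
  y_{n+1} = y_n + z·[6/7·y_n + 1/7·y_{n+1}] ⇒ (1 − 1/7z)y_{n+1} = (1 + 6/7z)y_n
  Hence R(z) = (1 + 6/7z)/(1 − 1/7z).

Need |R(x)|<1, x<0.
x=-1.3: |R|=0.0964
R=−1: 1+6/7x = −1+1/7x ⇒ -5/7x=2 ⇒ x=2/(-5/7)=-2.8000
Confirm numerically:
  x=-2.141: |R|=0.63954 <1
  x=-1.999: |R|=0.55495 <1
  x=-1.588: |R|=0.29436 <1
  x=-3.271: |R|=1.22929 >1
  x=-3.216: |R|=1.20360 >1
  x=-3.002: |R|=1.10098 >1
So |R|<1 on (-2.8000, 0).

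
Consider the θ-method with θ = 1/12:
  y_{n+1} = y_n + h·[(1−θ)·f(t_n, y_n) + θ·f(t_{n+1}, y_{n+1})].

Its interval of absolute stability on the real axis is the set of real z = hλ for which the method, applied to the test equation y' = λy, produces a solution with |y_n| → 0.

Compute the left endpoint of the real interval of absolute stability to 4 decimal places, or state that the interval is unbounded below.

left endpoint -2.4000.

On y'=λy, z=hλ:
  y_{n+1} = y_n + z·[11/12·y_n + 1/12·y_{n+1}] ⇒ (1 − 1/12z)y_{n+1} = (1 + 11/12z)y_n
  R(z) = (1 + 11/12z)/(1 − 1/12z).

Solve |R(x)|<1 on ℝ⁻.
x=-1.72: |R|=0.5044
R=−1: 1+11/12x = −1+1/12x ⇒ -5/6x=2 ⇒ x=2/(-5/6)=-2.4000
Confirm numerically:
  x=-1.760: |R|=0.53488 <1
  x=-1.704: |R|=0.49212 <1
  x=-1.569: |R|=0.38757 <1
  x=-1.484: |R|=0.32068 <1
  x=-2.950: |R|=1.36789 >1
  x=-2.554: |R|=1.10581 >1
Interval (-2.4000, 0).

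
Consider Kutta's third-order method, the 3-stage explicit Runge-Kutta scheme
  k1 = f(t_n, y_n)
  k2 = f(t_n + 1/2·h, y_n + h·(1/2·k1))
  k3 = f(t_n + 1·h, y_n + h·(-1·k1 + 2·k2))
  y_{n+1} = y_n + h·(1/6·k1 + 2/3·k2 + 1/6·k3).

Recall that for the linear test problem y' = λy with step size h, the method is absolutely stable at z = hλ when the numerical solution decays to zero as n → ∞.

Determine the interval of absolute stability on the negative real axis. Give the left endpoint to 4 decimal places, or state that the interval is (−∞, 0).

Test eqn y'=λy, z=hλ:
  order 3, 3-stage ⇒ R(z)=1+z+z^2/2+z^3/6
  (e.g. R(-1.7)=-0.07383, |R|=0.07383)

Need |R(x)|<1, x<0.
x=-1.7: |R|=0.0738
|R(-2.59)|=1.1316 |R(-1.64)|=0.0304 |R(-0.98)|=0.3433
Bisect:
  x_lo=-3.3083 |R|=2.8708  x_hi=-0.1683 |R|=0.8451
  mid=-1.73830 |R|=0.10289 →hi
  mid=-2.52331 |R|=1.01746 →lo
  mid=-2.13081 |R|=0.47307 →hi
  mid=-2.32706 |R|=0.71971 →hi
  mid=-2.42518 |R|=0.86172 →hi
  mid=-2.47425 |R|=0.93781 →hi
  mid=-2.49878 |R|=0.97718 →hi
  ...
  [-2.51277,-2.51258] ⇒ x*=-2.5127
Stable set (-2.5127, 0).

z∈(-2.5127,0).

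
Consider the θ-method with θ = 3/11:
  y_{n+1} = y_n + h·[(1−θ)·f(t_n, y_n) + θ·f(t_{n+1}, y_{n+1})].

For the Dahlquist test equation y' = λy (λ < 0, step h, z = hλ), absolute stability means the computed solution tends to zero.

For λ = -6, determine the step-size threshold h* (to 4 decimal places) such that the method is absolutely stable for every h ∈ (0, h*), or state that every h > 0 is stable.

(-4.4000,0); λ=-6 ⇒ h* = (22/5)/6 = 0.7333.

With y'=λy (z=hλ):
  y_{n+1} = y_n + z·[8/11·y_n + 3/11·y_{n+1}] ⇒ (1 − 3/11z)y_{n+1} = (1 + 8/11z)y_n
  ⇒ R(z) = (1 + 8/11z)/(1 − 3/11z).

Find x<0 with |R(x)|<1.
x=-1.45: |R|=0.0391
R=−1: 1+8/11x = −1+3/11x ⇒ -5/11x=2 ⇒ x=2/(-5/11)=-4.4000
Confirm numerically:
  x=-2.754: |R|=0.57273 <1
  x=-2.689: |R|=0.55132 <1
  x=-2.564: |R|=0.50888 <1
  x=-5.000: |R|=1.11538 >1
  x=-4.936: |R|=1.10384 >1
Interval (-4.4000, 0).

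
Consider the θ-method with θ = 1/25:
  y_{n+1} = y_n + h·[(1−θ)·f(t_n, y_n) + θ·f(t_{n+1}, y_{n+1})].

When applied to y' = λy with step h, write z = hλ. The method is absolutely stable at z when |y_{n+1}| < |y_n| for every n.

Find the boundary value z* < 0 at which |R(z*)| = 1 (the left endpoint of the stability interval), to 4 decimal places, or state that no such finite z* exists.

z* = -2.1739.

Test eqn y'=λy, z=hλ:
  y_{n+1} = y_n + z·[24/25·y_n + 1/25·y_{n+1}] ⇒ (1 − 1/25z)y_{n+1} = (1 + 24/25z)y_n
  Hence R(z) = (1 + 24/25z)/(1 − 1/25z).

Solve |R(x)|<1 on ℝ⁻.
x=-0.5: |R|=0.5098
R=−1: 1+24/25x = −1+1/25x ⇒ -23/25x=2 ⇒ x=2/(-23/25)=-2.1739
Confirm numerically:
  x=-2.001: |R|=0.85271 <1
  x=-1.470: |R|=0.38836 <1
  x=-0.998: |R|=0.04031 <1
  x=-2.480: |R|=1.25619 >1
  x=-2.197: |R|=1.01952 >1
Stable set (-2.1739, 0).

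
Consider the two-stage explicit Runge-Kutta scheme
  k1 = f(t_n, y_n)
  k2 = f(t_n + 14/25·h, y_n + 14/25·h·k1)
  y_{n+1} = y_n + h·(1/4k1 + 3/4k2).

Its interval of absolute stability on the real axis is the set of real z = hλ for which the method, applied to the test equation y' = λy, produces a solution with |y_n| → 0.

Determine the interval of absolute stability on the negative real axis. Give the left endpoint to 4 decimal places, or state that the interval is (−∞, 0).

z∈(-2.3810,0).

With y'=λy (z=hλ):
  k1=λy_n ⇒ h·k1=z·y_n;  k2=λ(1+14/25z)y_n ⇒ h·k2=z(1+14/25z)y_n
  y_{n+1}/y_n = 1 + 1/4z + 3/4z(1+14/25z) = 1 + z + 21/50z²
  R(z) = 1 + z + 21/50z².

Need |R(x)|<1, x<0.
x=-1.58: |R|=0.4685
R=1: x+21/50x²=0 ⇒ x=−50/21=-2.3810; min R=1−1/(4·21/50)=0.4048>−1
Confirm numerically:
  x=-2.144: |R|=0.78663 <1
  x=-1.943: |R|=0.64260 <1
  x=-1.688: |R|=0.50872 <1
  x=-1.551: |R|=0.45935 <1
  x=-2.840: |R|=1.54755 >1
  x=-2.438: |R|=1.05841 >1
So |R|<1 on (-2.3810, 0).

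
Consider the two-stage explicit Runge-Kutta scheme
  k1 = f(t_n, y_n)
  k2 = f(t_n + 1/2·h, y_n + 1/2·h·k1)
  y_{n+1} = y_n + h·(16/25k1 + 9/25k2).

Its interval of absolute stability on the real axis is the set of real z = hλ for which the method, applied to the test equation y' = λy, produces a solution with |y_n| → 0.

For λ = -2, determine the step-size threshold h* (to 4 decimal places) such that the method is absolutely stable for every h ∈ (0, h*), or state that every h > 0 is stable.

With y'=λy (z=hλ):
  k1=λy_n ⇒ h·k1=z·y_n;  k2=λ(1+1/2z)y_n ⇒ h·k2=z(1+1/2z)y_n
  y_{n+1}/y_n = 1 + 16/25z + 9/25z(1+1/2z) = 1 + z + 9/50z²
  so R(z) = 1 + z + 9/50z².

Find x<0 with |R(x)|<1.
x=-0.82: |R|=0.3010
R=1: x+9/50x²=0 ⇒ x=−50/9=-5.5556; min R=1−1/(4·9/50)=-0.3889>−1
Confirm numerically:
  x=-5.205: |R|=0.67156 <1
  x=-3.182: |R|=0.35948 <1
  x=-3.147: |R|=0.36435 <1
  x=-6.120: |R|=1.62179 >1
  x=-6.098: |R|=1.59541 >1
  x=-6.020: |R|=1.50327 >1
Stable set (-5.5556, 0).

(-5.5556,0); λ=-2 ⇒ h* = (50/9)/2 = 2.7778.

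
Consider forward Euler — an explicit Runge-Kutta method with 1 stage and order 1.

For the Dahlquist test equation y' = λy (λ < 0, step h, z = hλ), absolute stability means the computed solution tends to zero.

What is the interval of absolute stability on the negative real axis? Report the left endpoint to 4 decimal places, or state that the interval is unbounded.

(-2.0000, 0).

On y'=λy, z=hλ:
  order 1, 1-stage ⇒ R(z)=1+z
  (e.g. R(-1.28)=-0.28000, |R|=0.28000)

Need |R(x)|<1, x<0.
x=-1.28: |R|=0.2800
|R(-1.69)|=0.6900 |R(-1.5)|=0.5000 |R(-1.08)|=0.0800
Bisect:
  x_lo=-2.4739 |R|=1.4739  x_hi=-0.3444 |R|=0.6556
  mid=-1.40912 |R|=0.40912 →hi
  mid=-1.94149 |R|=0.94149 →hi
  mid=-2.20768 |R|=1.20768 →lo
  mid=-2.07459 |R|=1.07459 →lo
  mid=-2.00804 |R|=1.00804 →lo
  mid=-1.97477 |R|=0.97477 →hi
  mid=-1.99140 |R|=0.99140 →hi
  mid=-1.99972 |R|=0.99972 →hi
  mid=-2.00388 |R|=1.00388 →lo
  mid=-2.00180 |R|=1.00180 →lo
  ...
  [-2.00011,-1.99998] ⇒ x*=-2.0000
Stable set (-2.0000, 0).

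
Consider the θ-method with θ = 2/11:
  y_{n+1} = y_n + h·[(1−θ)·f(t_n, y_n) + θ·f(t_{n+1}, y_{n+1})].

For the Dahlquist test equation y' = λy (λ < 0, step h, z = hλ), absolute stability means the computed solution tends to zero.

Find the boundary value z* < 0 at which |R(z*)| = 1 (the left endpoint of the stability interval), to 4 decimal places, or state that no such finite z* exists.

z* = -3.1429.

Test eqn y'=λy, z=hλ:
  y_{n+1} = y_n + z·[9/11·y_n + 2/11·y_{n+1}] ⇒ (1 − 2/11z)y_{n+1} = (1 + 9/11z)y_n
  so R(z) = (1 + 9/11z)/(1 − 2/11z).

Boundary: |R(x)|=1, x<0.
x=-0.34: |R|=0.6798
R=−1: 1+9/11x = −1+2/11x ⇒ -7/11x=2 ⇒ x=2/(-7/11)=-3.1429
Confirm numerically:
  x=-1.981: |R|=0.45642 <1
  x=-1.869: |R|=0.39497 <1
  x=-1.647: |R|=0.26745 <1
  x=-3.408: |R|=1.10418 >1
  x=-3.359: |R|=1.08539 >1
  x=-3.282: |R|=1.05545 >1
Stable set (-3.1429, 0).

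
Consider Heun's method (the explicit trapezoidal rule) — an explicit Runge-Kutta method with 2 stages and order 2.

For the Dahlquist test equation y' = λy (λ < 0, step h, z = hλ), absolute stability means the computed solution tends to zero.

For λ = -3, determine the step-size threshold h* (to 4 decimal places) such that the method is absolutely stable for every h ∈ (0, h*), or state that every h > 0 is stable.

With y'=λy (z=hλ):
  order 2, 2-stage ⇒ R(z)=1+z+z^2/2
  (e.g. R(-1.22)=0.52420, |R|=0.52420)

Find x<0 with |R(x)|<1.
x=-1.22: |R|=0.5242
|R(-2.23)|=1.2565 |R(-2.19)|=1.2080 |R(-1.33)|=0.5544
Bisect:
  x_lo=-2.7289 |R|=1.9946  x_hi=-0.2630 |R|=0.7716
  mid=-1.49594 |R|=0.62298 →hi
  mid=-2.11242 |R|=1.11874 →lo
  mid=-1.80418 |R|=0.82335 →hi
  mid=-1.95830 |R|=0.95917 →hi
  mid=-2.03536 |R|=1.03599 →lo
  mid=-1.99683 |R|=0.99684 →hi
  mid=-2.01610 |R|=1.01622 →lo
  ...
  [-2.00014,-1.99999] ⇒ x*=-2.0000
So |R|<1 on (-2.0000, 0).

(-2.0000,0); λ=-3 ⇒ h* = 0.6667.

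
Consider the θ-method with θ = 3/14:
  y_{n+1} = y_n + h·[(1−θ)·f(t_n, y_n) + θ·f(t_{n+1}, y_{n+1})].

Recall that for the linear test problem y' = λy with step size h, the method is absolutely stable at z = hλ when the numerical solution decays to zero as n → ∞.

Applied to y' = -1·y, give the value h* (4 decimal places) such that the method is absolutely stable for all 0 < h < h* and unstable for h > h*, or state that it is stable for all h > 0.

With y'=λy (z=hλ):
  y_{n+1} = y_n + z·[11/14·y_n + 3/14·y_{n+1}] ⇒ (1 − 3/14z)y_{n+1} = (1 + 11/14z)y_n
  ⇒ R(z) = (1 + 11/14z)/(1 − 3/14z).

Need |R(x)|<1, x<0.
x=-1.14: |R|=0.0838
R=−1: 1+11/14x = −1+3/14x ⇒ -4/7x=2 ⇒ x=2/(-4/7)=-3.5000
Confirm numerically:
  x=-3.230: |R|=0.90882 <1
  x=-2.177: |R|=0.48449 <1
  x=-1.951: |R|=0.37581 <1
  x=-4.000: |R|=1.15385 >1
  x=-3.703: |R|=1.06468 >1
Stable set (-3.5000, 0).

(-3.5000,0); λ=-1 ⇒ h* = (7/2)/1 = 3.5000.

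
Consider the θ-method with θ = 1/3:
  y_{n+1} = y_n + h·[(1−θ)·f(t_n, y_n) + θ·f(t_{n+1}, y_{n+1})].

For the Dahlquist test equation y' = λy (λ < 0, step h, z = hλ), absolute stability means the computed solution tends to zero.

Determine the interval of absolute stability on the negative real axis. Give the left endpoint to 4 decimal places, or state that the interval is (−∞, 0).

Set f=λy, z=hλ:
  y_{n+1} = y_n + z·[2/3·y_n + 1/3·y_{n+1}] ⇒ (1 − 1/3z)y_{n+1} = (1 + 2/3z)y_n
  R(z) = (1 + 2/3z)/(1 − 1/3z).

Boundary: |R(x)|=1, x<0.
x=-0.6: |R|=0.5000
R=−1: 1+2/3x = −1+1/3x ⇒ -1/3x=2 ⇒ x=2/(-1/3)=-6.0000
Confirm numerically:
  x=-3.573: |R|=0.63076 <1
  x=-2.837: |R|=0.45811 <1
  x=-2.741: |R|=0.43233 <1
  x=-6.538: |R|=1.05641 >1
  x=-6.522: |R|=1.05482 >1
So |R|<1 on (-6.0000, 0).

(-6.0000, 0).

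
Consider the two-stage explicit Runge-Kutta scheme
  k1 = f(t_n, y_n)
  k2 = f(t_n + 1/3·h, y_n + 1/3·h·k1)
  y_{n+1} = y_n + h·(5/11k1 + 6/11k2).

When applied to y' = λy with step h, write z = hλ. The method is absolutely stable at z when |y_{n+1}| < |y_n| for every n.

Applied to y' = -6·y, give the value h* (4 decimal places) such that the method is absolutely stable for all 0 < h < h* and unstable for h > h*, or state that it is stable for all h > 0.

(-5.5000,0); λ=-6 ⇒ h* = (11/2)/6 = 0.9167.

Set f=λy, z=hλ:
  k1=λy_n ⇒ h·k1=z·y_n;  k2=λ(1+1/3z)y_n ⇒ h·k2=z(1+1/3z)y_n
  y_{n+1}/y_n = 1 + 5/11z + 6/11z(1+1/3z) = 1 + z + 2/11z²
  Hence R(z) = 1 + z + 2/11z².

Need |R(x)|<1, x<0.
x=-0.3: |R|=0.7164
R=1: x+2/11x²=0 ⇒ x=−11/2=-5.5000; min R=1−1/(4·2/11)=-0.3750>−1
Confirm numerically:
  x=-5.056: |R|=0.59184 <1
  x=-4.660: |R|=0.28829 <1
  x=-3.190: |R|=0.33980 <1
  x=-6.097: |R|=1.66180 >1
  x=-6.051: |R|=1.60620 >1
  x=-6.036: |R|=1.58824 >1
So |R|<1 on (-5.5000, 0).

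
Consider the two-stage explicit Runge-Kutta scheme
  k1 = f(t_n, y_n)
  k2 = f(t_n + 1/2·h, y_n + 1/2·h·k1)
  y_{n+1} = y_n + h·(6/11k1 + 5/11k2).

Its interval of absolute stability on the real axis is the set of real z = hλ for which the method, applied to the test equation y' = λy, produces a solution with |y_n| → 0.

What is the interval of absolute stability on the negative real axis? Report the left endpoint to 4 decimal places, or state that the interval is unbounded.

Set f=λy, z=hλ:
  k1=λy_n ⇒ h·k1=z·y_n;  k2=λ(1+1/2z)y_n ⇒ h·k2=z(1+1/2z)y_n
  y_{n+1}/y_n = 1 + 6/11z + 5/11z(1+1/2z) = 1 + z + 5/22z²
  so R(z) = 1 + z + 5/22z².

Find x<0 with |R(x)|<1.
x=-1.77: |R|=0.0580
R=1: x+5/22x²=0 ⇒ x=−22/5=-4.4000; min R=1−1/(4·5/22)=-0.1000>−1
Confirm numerically:
  x=-4.203: |R|=0.81182 <1
  x=-4.132: |R|=0.74832 <1
  x=-2.260: |R|=0.09918 <1
  x=-2.099: |R|=0.09768 <1
  x=-4.641: |R|=1.25420 >1
  x=-4.568: |R|=1.17441 >1
So |R|<1 on (-4.4000, 0).

(-4.4000, 0).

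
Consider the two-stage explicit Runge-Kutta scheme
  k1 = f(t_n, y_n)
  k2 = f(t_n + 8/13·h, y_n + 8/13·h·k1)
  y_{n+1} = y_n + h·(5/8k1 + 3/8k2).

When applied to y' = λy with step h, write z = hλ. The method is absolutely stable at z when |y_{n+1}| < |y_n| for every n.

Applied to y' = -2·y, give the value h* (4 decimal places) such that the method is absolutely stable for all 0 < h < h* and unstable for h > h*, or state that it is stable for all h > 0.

(-4.3333,0); λ=-2 ⇒ h* = (13/3)/2 = 2.1667.

On y'=λy, z=hλ:
  k1=λy_n ⇒ h·k1=z·y_n;  k2=λ(1+8/13z)y_n ⇒ h·k2=z(1+8/13z)y_n
  y_{n+1}/y_n = 1 + 5/8z + 3/8z(1+8/13z) = 1 + z + 3/13z²
  so R(z) = 1 + z + 3/13z².

Solve |R(x)|<1 on ℝ⁻.
x=-1.1: |R|=0.1792
R=1: x+3/13x²=0 ⇒ x=−13/3=-4.3333; min R=1−1/(4·3/13)=-0.0833>−1
Confirm numerically:
  x=-3.370: |R|=0.25082 <1
  x=-3.300: |R|=0.21308 <1
  x=-1.779: |R|=0.04865 <1
  x=-4.737: |R|=1.44127 >1
  x=-4.570: |R|=1.24959 >1
  x=-4.522: |R|=1.19688 >1
So |R|<1 on (-4.3333, 0).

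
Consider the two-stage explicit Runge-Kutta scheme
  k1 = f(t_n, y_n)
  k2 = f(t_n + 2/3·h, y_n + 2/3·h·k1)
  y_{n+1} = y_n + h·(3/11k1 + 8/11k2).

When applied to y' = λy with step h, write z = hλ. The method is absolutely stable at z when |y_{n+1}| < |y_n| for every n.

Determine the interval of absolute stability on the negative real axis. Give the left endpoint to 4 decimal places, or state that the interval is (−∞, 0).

Set f=λy, z=hλ:
  k1=λy_n ⇒ h·k1=z·y_n;  k2=λ(1+2/3z)y_n ⇒ h·k2=z(1+2/3z)y_n
  y_{n+1}/y_n = 1 + 3/11z + 8/11z(1+2/3z) = 1 + z + 16/33z²
  so R(z) = 1 + z + 16/33z².

Boundary: |R(x)|=1, x<0.
x=-1.36: |R|=0.5368
R=1: x+16/33x²=0 ⇒ x=−33/16=-2.0625; min R=1−1/(4·16/33)=0.4844>−1
Confirm numerically:
  x=-1.511: |R|=0.59597 <1
  x=-0.946: |R|=0.48790 <1
  x=-2.480: |R|=1.50201 >1
  x=-2.246: |R|=1.19983 >1
Stable set (-2.0625, 0).

(-2.0625, 0).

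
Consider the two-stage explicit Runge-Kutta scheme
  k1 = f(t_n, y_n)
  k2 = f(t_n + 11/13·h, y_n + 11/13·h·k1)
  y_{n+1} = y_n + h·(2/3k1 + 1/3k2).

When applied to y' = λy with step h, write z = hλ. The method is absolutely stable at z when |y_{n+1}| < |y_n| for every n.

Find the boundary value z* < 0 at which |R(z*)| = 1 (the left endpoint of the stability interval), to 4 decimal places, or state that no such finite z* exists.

z* = -3.5455.

Set f=λy, z=hλ:
  k1=λy_n ⇒ h·k1=z·y_n;  k2=λ(1+11/13z)y_n ⇒ h·k2=z(1+11/13z)y_n
  y_{n+1}/y_n = 1 + 2/3z + 1/3z(1+11/13z) = 1 + z + 11/39z²
  Hence R(z) = 1 + z + 11/39z².

Boundary: |R(x)|=1, x<0.
x=-0.55: |R|=0.5353
R=1: x+11/39x²=0 ⇒ x=−39/11=-3.5455; min R=1−1/(4·11/39)=0.1136>−1
Confirm numerically:
  x=-2.816: |R|=0.42063 <1
  x=-2.159: |R|=0.15572 <1
  x=-1.869: |R|=0.11625 <1
  x=-4.047: |R|=1.57249 >1
  x=-3.828: |R|=1.30506 >1
  x=-3.724: |R|=1.18754 >1
So |R|<1 on (-3.5455, 0).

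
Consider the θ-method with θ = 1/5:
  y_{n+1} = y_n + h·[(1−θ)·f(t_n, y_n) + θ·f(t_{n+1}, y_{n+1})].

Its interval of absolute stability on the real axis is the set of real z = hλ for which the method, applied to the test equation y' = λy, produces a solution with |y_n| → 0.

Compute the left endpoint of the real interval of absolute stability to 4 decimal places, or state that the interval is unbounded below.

left endpoint -3.3333.

On y'=λy, z=hλ:
  y_{n+1} = y_n + z·[4/5·y_n + 1/5·y_{n+1}] ⇒ (1 − 1/5z)y_{n+1} = (1 + 4/5z)y_n
  ⇒ R(z) = (1 + 4/5z)/(1 − 1/5z).

Boundary: |R(x)|=1, x<0.
x=-0.59: |R|=0.4723
R=−1: 1+4/5x = −1+1/5x ⇒ -3/5x=2 ⇒ x=2/(-3/5)=-3.3333
Confirm numerically:
  x=-2.561: |R|=0.69356 <1
  x=-2.215: |R|=0.53500 <1
  x=-1.388: |R|=0.08641 <1
  x=-3.646: |R|=1.10849 >1
  x=-3.545: |R|=1.07431 >1
Interval (-3.3333, 0).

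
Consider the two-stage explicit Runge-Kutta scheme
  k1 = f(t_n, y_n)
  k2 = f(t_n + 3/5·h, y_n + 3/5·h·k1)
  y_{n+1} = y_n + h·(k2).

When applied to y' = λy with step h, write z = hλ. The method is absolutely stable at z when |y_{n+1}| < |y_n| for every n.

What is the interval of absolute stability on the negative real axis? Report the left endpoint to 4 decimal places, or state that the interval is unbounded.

On y'=λy, z=hλ:
  k1=λy_n ⇒ h·k1=z·y_n;  k2=λ(1+3/5z)y_n ⇒ h·k2=z(1+3/5z)y_n
  y_{n+1}/y_n = 1 + z(1+3/5z) = 1 + z + 3/5z²
  so R(z) = 1 + z + 3/5z².

Solve |R(x)|<1 on ℝ⁻.
x=-0.9: |R|=0.5860
R=1: x+3/5x²=0 ⇒ x=−5/3=-1.6667; min R=1−1/(4·3/5)=0.5833>−1
Confirm numerically:
  x=-1.165: |R|=0.64933 <1
  x=-0.985: |R|=0.59713 <1
  x=-0.915: |R|=0.58734 <1
  x=-0.678: |R|=0.59781 <1
  x=-1.916: |R|=1.28663 >1
  x=-1.785: |R|=1.12673 >1
  x=-1.752: |R|=1.08970 >1
Stable set (-1.6667, 0).

z∈(-1.6667,0).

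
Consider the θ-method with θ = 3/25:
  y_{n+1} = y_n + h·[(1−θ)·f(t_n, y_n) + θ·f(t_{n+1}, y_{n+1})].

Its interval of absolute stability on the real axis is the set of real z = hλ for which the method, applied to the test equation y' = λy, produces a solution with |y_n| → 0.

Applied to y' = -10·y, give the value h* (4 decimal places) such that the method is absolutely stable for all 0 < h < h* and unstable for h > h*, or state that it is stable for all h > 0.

On y'=λy, z=hλ:
  y_{n+1} = y_n + z·[22/25·y_n + 3/25·y_{n+1}] ⇒ (1 − 3/25z)y_{n+1} = (1 + 22/25z)y_n
  so R(z) = (1 + 22/25z)/(1 − 3/25z).

Need |R(x)|<1, x<0.
x=-0.38: |R|=0.6366
R=−1: 1+22/25x = −1+3/25x ⇒ -19/25x=2 ⇒ x=2/(-19/25)=-2.6316
Confirm numerically:
  x=-1.393: |R|=0.19350 <1
  x=-1.214: |R|=0.05963 <1
  x=-1.113: |R|=0.01814 <1
  x=-3.169: |R|=1.29591 >1
  x=-3.159: |R|=1.29066 >1
  x=-2.789: |R|=1.08964 >1
So |R|<1 on (-2.6316, 0).

(-2.6316,0); λ=-10 ⇒ h* = (50/19)/10 = 0.2632.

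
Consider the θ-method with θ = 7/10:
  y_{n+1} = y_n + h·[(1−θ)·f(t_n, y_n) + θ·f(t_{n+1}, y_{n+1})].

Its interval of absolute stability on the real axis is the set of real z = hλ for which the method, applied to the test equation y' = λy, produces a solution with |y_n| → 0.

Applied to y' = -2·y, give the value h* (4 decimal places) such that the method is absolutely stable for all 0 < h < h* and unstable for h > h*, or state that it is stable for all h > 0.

On y'=λy, z=hλ:
  y_{n+1} = y_n + z·[3/10·y_n + 7/10·y_{n+1}] ⇒ (1 − 7/10z)y_{n+1} = (1 + 3/10z)y_n
  Hence R(z) = (1 + 3/10z)/(1 − 7/10z).

Need |R(x)|<1, x<0.
x=-1.1: |R|=0.3785
x=-2: |R|=0.1667
x=-10: |R|=0.2500
x=-100: |R|=0.4085
θ=7/10≥1/2 ⇒ |1+3/10x|<|1−7/10x| ∀x<0 ⇒ unbounded interval.

interval (−∞, 0). Any h>0 works for λ=-2.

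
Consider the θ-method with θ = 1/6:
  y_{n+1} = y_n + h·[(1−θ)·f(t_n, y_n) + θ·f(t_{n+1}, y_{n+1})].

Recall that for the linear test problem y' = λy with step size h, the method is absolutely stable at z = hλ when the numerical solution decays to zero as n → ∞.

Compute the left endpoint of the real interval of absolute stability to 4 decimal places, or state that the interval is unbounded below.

Set f=λy, z=hλ:
  y_{n+1} = y_n + z·[5/6·y_n + 1/6·y_{n+1}] ⇒ (1 − 1/6z)y_{n+1} = (1 + 5/6z)y_n
  Hence R(z) = (1 + 5/6z)/(1 − 1/6z).

Solve |R(x)|<1 on ℝ⁻.
x=-1.38: |R|=0.1220
R=−1: 1+5/6x = −1+1/6x ⇒ -2/3x=2 ⇒ x=2/(-2/3)=-3.0000
Confirm numerically:
  x=-2.874: |R|=0.94320 <1
  x=-2.291: |R|=0.65794 <1
  x=-1.853: |R|=0.41576 <1
  x=-3.304: |R|=1.13070 >1
  x=-3.203: |R|=1.08823 >1
  x=-3.035: |R|=1.01550 >1
Stable set (-3.0000, 0).

left endpoint -3.0000.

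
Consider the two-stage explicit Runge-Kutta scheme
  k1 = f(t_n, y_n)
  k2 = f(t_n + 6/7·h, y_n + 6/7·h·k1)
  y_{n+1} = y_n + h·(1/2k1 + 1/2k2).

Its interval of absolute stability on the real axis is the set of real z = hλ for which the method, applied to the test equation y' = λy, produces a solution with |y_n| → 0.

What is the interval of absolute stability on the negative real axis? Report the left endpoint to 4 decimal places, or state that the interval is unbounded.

Test eqn y'=λy, z=hλ:
  k1=λy_n ⇒ h·k1=z·y_n;  k2=λ(1+6/7z)y_n ⇒ h·k2=z(1+6/7z)y_n
  y_{n+1}/y_n = 1 + 1/2z + 1/2z(1+6/7z) = 1 + z + 3/7z²
  so R(z) = 1 + z + 3/7z².

Solve |R(x)|<1 on ℝ⁻.
x=-1.08: |R|=0.4199
R=1: x+3/7x²=0 ⇒ x=−7/3=-2.3333; min R=1−1/(4·3/7)=0.4167>−1
Confirm numerically:
  x=-1.683: |R|=0.53092 <1
  x=-1.565: |R|=0.48467 <1
  x=-1.031: |R|=0.42455 <1
  x=-2.721: |R|=1.45207 >1
  x=-2.475: |R|=1.15027 >1
Interval (-2.3333, 0).

(-2.3333, 0).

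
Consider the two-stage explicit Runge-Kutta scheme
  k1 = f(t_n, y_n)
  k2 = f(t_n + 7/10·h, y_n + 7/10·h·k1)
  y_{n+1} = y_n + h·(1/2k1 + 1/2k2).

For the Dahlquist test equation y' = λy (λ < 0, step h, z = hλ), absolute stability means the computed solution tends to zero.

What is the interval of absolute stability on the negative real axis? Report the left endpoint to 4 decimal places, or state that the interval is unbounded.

(-2.8571, 0).

Test eqn y'=λy, z=hλ:
  k1=λy_n ⇒ h·k1=z·y_n;  k2=λ(1+7/10z)y_n ⇒ h·k2=z(1+7/10z)y_n
  y_{n+1}/y_n = 1 + 1/2z + 1/2z(1+7/10z) = 1 + z + 7/20z²
  so R(z) = 1 + z + 7/20z².

Find x<0 with |R(x)|<1.
x=-0.35: |R|=0.6929
R=1: x+7/20x²=0 ⇒ x=−20/7=-2.8571; min R=1−1/(4·7/20)=0.2857>−1
Confirm numerically:
  x=-2.776: |R|=0.92116 <1
  x=-2.511: |R|=0.69579 <1
  x=-1.321: |R|=0.28976 <1
  x=-1.153: |R|=0.31229 <1
  x=-3.272: |R|=1.47509 >1
  x=-2.942: |R|=1.08738 >1
  x=-2.890: |R|=1.03324 >1
Stable set (-2.8571, 0).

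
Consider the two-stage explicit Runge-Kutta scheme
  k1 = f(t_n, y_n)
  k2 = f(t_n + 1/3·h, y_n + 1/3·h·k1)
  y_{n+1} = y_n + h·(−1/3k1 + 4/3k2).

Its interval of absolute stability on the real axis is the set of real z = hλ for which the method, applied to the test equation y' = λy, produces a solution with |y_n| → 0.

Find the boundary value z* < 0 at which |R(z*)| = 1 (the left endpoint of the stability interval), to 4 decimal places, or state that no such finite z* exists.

Test eqn y'=λy, z=hλ:
  k1=λy_n ⇒ h·k1=z·y_n;  k2=λ(1+1/3z)y_n ⇒ h·k2=z(1+1/3z)y_n
  y_{n+1}/y_n = 1 − 1/3z + 4/3z(1+1/3z) = 1 + z + 4/9z²
  R(z) = 1 + z + 4/9z².

Solve |R(x)|<1 on ℝ⁻.
x=-0.47: |R|=0.6282
R=1: x+4/9x²=0 ⇒ x=−9/4=-2.2500; min R=1−1/(4·4/9)=0.4375>−1
Confirm numerically:
  x=-2.199: |R|=0.95016 <1
  x=-1.974: |R|=0.75786 <1
  x=-1.414: |R|=0.47462 <1
  x=-0.910: |R|=0.45804 <1
  x=-2.548: |R|=1.33747 >1
  x=-2.491: |R|=1.26681 >1
  x=-2.325: |R|=1.07750 >1
Interval (-2.2500, 0).

left endpoint -2.2500.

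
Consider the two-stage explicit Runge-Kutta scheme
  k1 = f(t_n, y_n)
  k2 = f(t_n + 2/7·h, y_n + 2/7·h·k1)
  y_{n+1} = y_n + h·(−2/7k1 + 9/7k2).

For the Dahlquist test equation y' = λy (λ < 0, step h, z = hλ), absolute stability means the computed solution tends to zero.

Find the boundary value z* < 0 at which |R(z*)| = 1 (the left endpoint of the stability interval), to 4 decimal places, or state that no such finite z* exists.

z* = -2.7222.

With y'=λy (z=hλ):
  k1=λy_n ⇒ h·k1=z·y_n;  k2=λ(1+2/7z)y_n ⇒ h·k2=z(1+2/7z)y_n
  y_{n+1}/y_n = 1 − 2/7z + 9/7z(1+2/7z) = 1 + z + 18/49z²
  so R(z) = 1 + z + 18/49z².

Solve |R(x)|<1 on ℝ⁻.
x=-0.51: |R|=0.5855
R=1: x+18/49x²=0 ⇒ x=−49/18=-2.7222; min R=1−1/(4·18/49)=0.3194>−1
Confirm numerically:
  x=-2.545: |R|=0.83432 <1
  x=-2.444: |R|=0.75021 <1
  x=-2.317: |R|=0.65510 <1
  x=-1.716: |R|=0.36571 <1
  x=-3.218: |R|=1.58607 >1
  x=-2.931: |R|=1.22479 >1
  x=-2.795: |R|=1.07472 >1
Stable set (-2.7222, 0).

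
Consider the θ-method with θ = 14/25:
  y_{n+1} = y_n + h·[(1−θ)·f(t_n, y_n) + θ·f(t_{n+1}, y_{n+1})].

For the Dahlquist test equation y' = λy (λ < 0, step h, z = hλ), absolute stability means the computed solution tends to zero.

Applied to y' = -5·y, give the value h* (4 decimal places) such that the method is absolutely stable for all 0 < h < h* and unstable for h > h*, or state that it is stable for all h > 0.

Set f=λy, z=hλ:
  y_{n+1} = y_n + z·[11/25·y_n + 14/25·y_{n+1}] ⇒ (1 − 14/25z)y_{n+1} = (1 + 11/25z)y_n
  Hence R(z) = (1 + 11/25z)/(1 − 14/25z).

Find x<0 with |R(x)|<1.
x=-0.8: |R|=0.4475
x=-2: |R|=0.0566
x=-10: |R|=0.5152
x=-100: |R|=0.7544
θ=14/25≥1/2 ⇒ |1+11/25x|<|1−14/25x| ∀x<0 ⇒ stable on all of ℝ⁻.

interval (−∞, 0). Any h>0 works for λ=-5.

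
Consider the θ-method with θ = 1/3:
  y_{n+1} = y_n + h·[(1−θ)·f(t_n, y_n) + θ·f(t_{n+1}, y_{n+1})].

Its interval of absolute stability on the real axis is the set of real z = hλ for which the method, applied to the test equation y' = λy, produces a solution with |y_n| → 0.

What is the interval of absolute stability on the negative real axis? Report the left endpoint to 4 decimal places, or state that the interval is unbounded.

Set f=λy, z=hλ:
  y_{n+1} = y_n + z·[2/3·y_n + 1/3·y_{n+1}] ⇒ (1 − 1/3z)y_{n+1} = (1 + 2/3z)y_n
  ⇒ R(z) = (1 + 2/3z)/(1 − 1/3z).

Solve |R(x)|<1 on ℝ⁻.
x=-0.63: |R|=0.4793
R=−1: 1+2/3x = −1+1/3x ⇒ -1/3x=2 ⇒ x=2/(-1/3)=-6.0000
Confirm numerically:
  x=-5.879: |R|=0.98637 <1
  x=-4.927: |R|=0.86464 <1
  x=-2.839: |R|=0.45864 <1
  x=-6.566: |R|=1.05917 >1
  x=-6.316: |R|=1.03392 >1
Interval (-6.0000, 0).

(-6.0000, 0).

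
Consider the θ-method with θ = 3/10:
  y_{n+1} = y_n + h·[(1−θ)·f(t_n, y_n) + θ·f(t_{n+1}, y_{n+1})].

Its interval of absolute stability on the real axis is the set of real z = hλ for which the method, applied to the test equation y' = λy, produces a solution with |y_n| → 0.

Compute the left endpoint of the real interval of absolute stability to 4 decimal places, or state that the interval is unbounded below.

z* = -5.0000.

With y'=λy (z=hλ):
  y_{n+1} = y_n + z·[7/10·y_n + 3/10·y_{n+1}] ⇒ (1 − 3/10z)y_{n+1} = (1 + 7/10z)y_n
  Hence R(z) = (1 + 7/10z)/(1 − 3/10z).

Need |R(x)|<1, x<0.
x=-0.68: |R|=0.4352
R=−1: 1+7/10x = −1+3/10x ⇒ -2/5x=2 ⇒ x=2/(-2/5)=-5.0000
Confirm numerically:
  x=-3.973: |R|=0.81258 <1
  x=-2.834: |R|=0.53173 <1
  x=-2.162: |R|=0.31142 <1
  x=-5.422: |R|=1.06427 >1
  x=-5.411: |R|=1.06267 >1
  x=-5.041: |R|=1.00653 >1
Interval (-5.0000, 0).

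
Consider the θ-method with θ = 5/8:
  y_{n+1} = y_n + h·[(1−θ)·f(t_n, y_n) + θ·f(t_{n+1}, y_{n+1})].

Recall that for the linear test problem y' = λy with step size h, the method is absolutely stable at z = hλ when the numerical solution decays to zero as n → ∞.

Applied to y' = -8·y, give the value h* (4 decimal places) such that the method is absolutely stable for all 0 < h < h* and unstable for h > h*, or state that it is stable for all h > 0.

Set f=λy, z=hλ:
  y_{n+1} = y_n + z·[3/8·y_n + 5/8·y_{n+1}] ⇒ (1 − 5/8z)y_{n+1} = (1 + 3/8z)y_n
  so R(z) = (1 + 3/8z)/(1 − 5/8z).

Solve |R(x)|<1 on ℝ⁻.
x=-1.1: |R|=0.3481
x=-2: |R|=0.1111
x=-10: |R|=0.3793
x=-100: |R|=0.5748
θ=5/8≥1/2 ⇒ |1+3/8x|<|1−5/8x| ∀x<0 ⇒ stable on all of ℝ⁻.

unbounded; (−∞, 0). Any h>0 works for λ=-8.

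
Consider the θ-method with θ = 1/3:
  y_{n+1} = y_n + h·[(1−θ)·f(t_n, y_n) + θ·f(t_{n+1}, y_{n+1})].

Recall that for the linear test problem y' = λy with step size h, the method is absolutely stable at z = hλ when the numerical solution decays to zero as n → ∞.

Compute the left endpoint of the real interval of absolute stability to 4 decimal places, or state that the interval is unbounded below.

z* = -6.0000.

Set f=λy, z=hλ:
  y_{n+1} = y_n + z·[2/3·y_n + 1/3·y_{n+1}] ⇒ (1 − 1/3z)y_{n+1} = (1 + 2/3z)y_n
  Hence R(z) = (1 + 2/3z)/(1 − 1/3z).

Need |R(x)|<1, x<0.
x=-0.76: |R|=0.3936
R=−1: 1+2/3x = −1+1/3x ⇒ -1/3x=2 ⇒ x=2/(-1/3)=-6.0000
Confirm numerically:
  x=-5.685: |R|=0.96373 <1
  x=-4.965: |R|=0.87006 <1
  x=-4.685: |R|=0.82889 <1
  x=-2.940: |R|=0.48485 <1
  x=-6.508: |R|=1.05343 >1
  x=-6.474: |R|=1.05003 >1
  x=-6.274: |R|=1.02954 >1
So |R|<1 on (-6.0000, 0).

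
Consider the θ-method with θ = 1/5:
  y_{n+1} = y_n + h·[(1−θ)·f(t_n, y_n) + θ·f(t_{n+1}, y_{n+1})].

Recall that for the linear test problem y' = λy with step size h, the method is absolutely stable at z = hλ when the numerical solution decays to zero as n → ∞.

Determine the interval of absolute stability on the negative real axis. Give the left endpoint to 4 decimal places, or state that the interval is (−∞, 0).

Set f=λy, z=hλ:
  y_{n+1} = y_n + z·[4/5·y_n + 1/5·y_{n+1}] ⇒ (1 − 1/5z)y_{n+1} = (1 + 4/5z)y_n
  ⇒ R(z) = (1 + 4/5z)/(1 − 1/5z).

Find x<0 with |R(x)|<1.
x=-0.43: |R|=0.6041
R=−1: 1+4/5x = −1+1/5x ⇒ -3/5x=2 ⇒ x=2/(-3/5)=-3.3333
Confirm numerically:
  x=-3.098: |R|=0.91282 <1
  x=-3.015: |R|=0.88085 <1
  x=-2.913: |R|=0.84064 <1
  x=-2.161: |R|=0.50887 <1
  x=-3.742: |R|=1.14024 >1
  x=-3.575: |R|=1.08455 >1
Interval (-3.3333, 0).

(-3.3333, 0).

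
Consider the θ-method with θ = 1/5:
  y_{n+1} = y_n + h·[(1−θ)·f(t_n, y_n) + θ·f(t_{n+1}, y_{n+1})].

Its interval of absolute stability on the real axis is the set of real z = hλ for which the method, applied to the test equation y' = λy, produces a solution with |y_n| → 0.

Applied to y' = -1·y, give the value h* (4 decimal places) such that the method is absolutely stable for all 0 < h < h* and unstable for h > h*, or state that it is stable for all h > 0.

(-3.3333,0); λ=-1 ⇒ h* = (10/3)/1 = 3.3333.

With y'=λy (z=hλ):
  y_{n+1} = y_n + z·[4/5·y_n + 1/5·y_{n+1}] ⇒ (1 − 1/5z)y_{n+1} = (1 + 4/5z)y_n
  so R(z) = (1 + 4/5z)/(1 − 1/5z).

Boundary: |R(x)|=1, x<0.
x=-1.53: |R|=0.1715
R=−1: 1+4/5x = −1+1/5x ⇒ -3/5x=2 ⇒ x=2/(-3/5)=-3.3333
Confirm numerically:
  x=-2.603: |R|=0.71182 <1
  x=-2.185: |R|=0.52053 <1
  x=-1.934: |R|=0.39458 <1
  x=-3.586: |R|=1.08828 >1
  x=-3.491: |R|=1.05571 >1
  x=-3.376: |R|=1.01528 >1
Interval (-3.3333, 0).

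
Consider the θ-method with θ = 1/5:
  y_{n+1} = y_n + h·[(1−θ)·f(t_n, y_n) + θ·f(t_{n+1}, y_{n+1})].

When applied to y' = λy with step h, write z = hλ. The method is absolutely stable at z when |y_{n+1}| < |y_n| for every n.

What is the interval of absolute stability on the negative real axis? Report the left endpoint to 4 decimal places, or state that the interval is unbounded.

Test eqn y'=λy, z=hλ:
  y_{n+1} = y_n + z·[4/5·y_n + 1/5·y_{n+1}] ⇒ (1 − 1/5z)y_{n+1} = (1 + 4/5z)y_n
  ⇒ R(z) = (1 + 4/5z)/(1 − 1/5z).

Need |R(x)|<1, x<0.
x=-1.17: |R|=0.0519
R=−1: 1+4/5x = −1+1/5x ⇒ -3/5x=2 ⇒ x=2/(-3/5)=-3.3333
Confirm numerically:
  x=-3.256: |R|=0.97190 <1
  x=-2.420: |R|=0.63073 <1
  x=-2.223: |R|=0.53883 <1
  x=-2.039: |R|=0.44836 <1
  x=-3.893: |R|=1.18880 >1
  x=-3.372: |R|=1.01386 >1
Stable set (-3.3333, 0).

(-3.3333, 0).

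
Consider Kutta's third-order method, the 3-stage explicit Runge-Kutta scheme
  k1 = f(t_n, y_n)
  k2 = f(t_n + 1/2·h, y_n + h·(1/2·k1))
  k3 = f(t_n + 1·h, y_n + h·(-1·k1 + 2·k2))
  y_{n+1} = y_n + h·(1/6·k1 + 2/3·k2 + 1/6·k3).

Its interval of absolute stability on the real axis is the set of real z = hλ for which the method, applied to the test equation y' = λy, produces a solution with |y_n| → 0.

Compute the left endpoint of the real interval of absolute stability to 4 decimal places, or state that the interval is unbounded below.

On y'=λy, z=hλ:
  order 3, 3-stage ⇒ R(z)=1+z+z^2/2+z^3/6
  (e.g. R(-0.45)=0.63606, |R|=0.63606)

Need |R(x)|<1, x<0.
x=-0.45: |R|=0.6361
|R(-2.02)|=0.3535 |R(-0.93)|=0.3684 |R(-0.64)|=0.5211
Bisect:
  x_lo=-3.3618 |R|=3.0435  x_hi=-0.1096 |R|=0.8961
  mid=-1.73575 |R|=0.10092 →hi
  mid=-2.54880 |R|=1.06027 →lo
  mid=-2.14227 |R|=0.48620 →hi
  mid=-2.34553 |R|=0.74544 →hi
  mid=-2.44717 |R|=0.89538 →hi
  mid=-2.49798 |R|=0.97589 →hi
  mid=-2.52339 |R|=1.01759 →lo
  mid=-2.51069 |R|=0.99662 →hi
  mid=-2.51704 |R|=1.00707 →lo
  ...
  [-2.51287,-2.51267] ⇒ x*=-2.5127
So |R|<1 on (-2.5127, 0).

z* = -2.5127.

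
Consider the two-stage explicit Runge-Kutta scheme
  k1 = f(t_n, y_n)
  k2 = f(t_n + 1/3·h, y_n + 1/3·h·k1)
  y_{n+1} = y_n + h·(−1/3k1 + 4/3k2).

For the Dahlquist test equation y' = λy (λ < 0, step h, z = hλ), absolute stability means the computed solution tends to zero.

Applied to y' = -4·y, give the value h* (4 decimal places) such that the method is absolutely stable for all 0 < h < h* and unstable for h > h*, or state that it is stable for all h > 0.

With y'=λy (z=hλ):
  k1=λy_n ⇒ h·k1=z·y_n;  k2=λ(1+1/3z)y_n ⇒ h·k2=z(1+1/3z)y_n
  y_{n+1}/y_n = 1 − 1/3z + 4/3z(1+1/3z) = 1 + z + 4/9z²
  so R(z) = 1 + z + 4/9z².

Boundary: |R(x)|=1, x<0.
x=-0.73: |R|=0.5068
R=1: x+4/9x²=0 ⇒ x=−9/4=-2.2500; min R=1−1/(4·4/9)=0.4375>−1
Confirm numerically:
  x=-1.647: |R|=0.55860 <1
  x=-1.301: |R|=0.45127 <1
  x=-1.271: |R|=0.44697 <1
  x=-2.818: |R|=1.71139 >1
  x=-2.277: |R|=1.02732 >1
Interval (-2.2500, 0).

(-2.2500,0); λ=-4 ⇒ h* = (9/4)/4 = 0.5625.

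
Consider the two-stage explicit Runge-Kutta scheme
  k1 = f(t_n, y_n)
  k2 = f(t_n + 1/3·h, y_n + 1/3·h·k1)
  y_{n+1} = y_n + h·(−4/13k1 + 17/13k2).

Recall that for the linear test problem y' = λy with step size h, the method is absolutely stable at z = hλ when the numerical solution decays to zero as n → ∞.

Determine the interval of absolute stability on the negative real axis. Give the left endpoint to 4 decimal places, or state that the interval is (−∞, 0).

Test eqn y'=λy, z=hλ:
  k1=λy_n ⇒ h·k1=z·y_n;  k2=λ(1+1/3z)y_n ⇒ h·k2=z(1+1/3z)y_n
  y_{n+1}/y_n = 1 − 4/13z + 17/13z(1+1/3z) = 1 + z + 17/39z²
  so R(z) = 1 + z + 17/39z².

Boundary: |R(x)|=1, x<0.
x=-0.99: |R|=0.4372
R=1: x+17/39x²=0 ⇒ x=−39/17=-2.2941; min R=1−1/(4·17/39)=0.4265>−1
Confirm numerically:
  x=-1.542: |R|=0.49446 <1
  x=-1.326: |R|=0.44043 <1
  x=-1.034: |R|=0.43204 <1
  x=-2.726: |R|=1.51319 >1
  x=-2.512: |R|=1.23858 >1
So |R|<1 on (-2.2941, 0).

(-2.2941, 0).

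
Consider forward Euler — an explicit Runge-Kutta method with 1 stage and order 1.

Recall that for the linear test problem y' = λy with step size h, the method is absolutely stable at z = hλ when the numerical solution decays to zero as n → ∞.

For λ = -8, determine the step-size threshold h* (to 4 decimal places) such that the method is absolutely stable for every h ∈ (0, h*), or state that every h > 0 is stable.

(-2.0000,0); λ=-8 ⇒ h* = 0.2500.

Set f=λy, z=hλ:
  order 1, 1-stage ⇒ R(z)=1+z
  (e.g. R(-0.71)=0.29000, |R|=0.29000)

Need |R(x)|<1, x<0.
x=-0.71: |R|=0.2900
|R(-2.29)|=1.2900 |R(-2.06)|=1.0600 |R(-1.14)|=0.1400
Bisect:
  x_lo=-2.3050 |R|=1.3050  x_hi=-0.2417 |R|=0.7583
  mid=-1.27331 |R|=0.27331 →hi
  mid=-1.78914 |R|=0.78914 →hi
  mid=-2.04705 |R|=1.04705 →lo
  mid=-1.91810 |R|=0.91810 →hi
  mid=-1.98258 |R|=0.98258 →hi
  mid=-2.01482 |R|=1.01482 →lo
  mid=-1.99870 |R|=0.99870 →hi
  ...
  [-2.00008,-1.99996] ⇒ x*=-2.0000
Stable set (-2.0000, 0).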